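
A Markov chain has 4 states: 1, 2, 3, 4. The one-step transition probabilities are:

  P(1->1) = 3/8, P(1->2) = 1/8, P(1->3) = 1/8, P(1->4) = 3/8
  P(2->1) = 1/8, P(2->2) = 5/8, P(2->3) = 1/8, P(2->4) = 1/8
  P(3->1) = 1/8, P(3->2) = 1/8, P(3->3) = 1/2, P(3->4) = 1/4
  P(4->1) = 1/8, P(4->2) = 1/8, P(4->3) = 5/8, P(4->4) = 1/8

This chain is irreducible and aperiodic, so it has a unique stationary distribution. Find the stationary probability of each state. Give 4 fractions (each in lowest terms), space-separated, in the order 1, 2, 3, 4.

Answer: 1/6 1/4 10/27 23/108

Derivation:
The stationary distribution satisfies pi = pi * P, i.e.:
  pi_1 = 3/8*pi_1 + 1/8*pi_2 + 1/8*pi_3 + 1/8*pi_4
  pi_2 = 1/8*pi_1 + 5/8*pi_2 + 1/8*pi_3 + 1/8*pi_4
  pi_3 = 1/8*pi_1 + 1/8*pi_2 + 1/2*pi_3 + 5/8*pi_4
  pi_4 = 3/8*pi_1 + 1/8*pi_2 + 1/4*pi_3 + 1/8*pi_4
with normalization: pi_1 + pi_2 + pi_3 + pi_4 = 1.

Using the first 3 balance equations plus normalization, the linear system A*pi = b is:
  [-5/8, 1/8, 1/8, 1/8] . pi = 0
  [1/8, -3/8, 1/8, 1/8] . pi = 0
  [1/8, 1/8, -1/2, 5/8] . pi = 0
  [1, 1, 1, 1] . pi = 1

Solving yields:
  pi_1 = 1/6
  pi_2 = 1/4
  pi_3 = 10/27
  pi_4 = 23/108

Verification (pi * P):
  1/6*3/8 + 1/4*1/8 + 10/27*1/8 + 23/108*1/8 = 1/6 = pi_1  (ok)
  1/6*1/8 + 1/4*5/8 + 10/27*1/8 + 23/108*1/8 = 1/4 = pi_2  (ok)
  1/6*1/8 + 1/4*1/8 + 10/27*1/2 + 23/108*5/8 = 10/27 = pi_3  (ok)
  1/6*3/8 + 1/4*1/8 + 10/27*1/4 + 23/108*1/8 = 23/108 = pi_4  (ok)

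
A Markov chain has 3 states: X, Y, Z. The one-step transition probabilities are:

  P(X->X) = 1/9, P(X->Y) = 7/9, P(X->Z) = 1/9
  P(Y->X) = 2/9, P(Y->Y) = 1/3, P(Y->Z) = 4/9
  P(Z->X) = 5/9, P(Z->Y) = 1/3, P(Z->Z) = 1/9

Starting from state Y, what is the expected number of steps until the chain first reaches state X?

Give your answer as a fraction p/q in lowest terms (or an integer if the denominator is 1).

Answer: 3

Derivation:
Let h_i = expected steps to first reach X from state i.
Boundary: h_X = 0.
First-step equations for the other states:
  h_Y = 1 + 2/9*h_X + 1/3*h_Y + 4/9*h_Z
  h_Z = 1 + 5/9*h_X + 1/3*h_Y + 1/9*h_Z

Substituting h_X = 0 and rearranging gives the linear system (I - Q) h = 1:
  [2/3, -4/9] . (h_Y, h_Z) = 1
  [-1/3, 8/9] . (h_Y, h_Z) = 1

Solving yields:
  h_Y = 3
  h_Z = 9/4

Starting state is Y, so the expected hitting time is h_Y = 3.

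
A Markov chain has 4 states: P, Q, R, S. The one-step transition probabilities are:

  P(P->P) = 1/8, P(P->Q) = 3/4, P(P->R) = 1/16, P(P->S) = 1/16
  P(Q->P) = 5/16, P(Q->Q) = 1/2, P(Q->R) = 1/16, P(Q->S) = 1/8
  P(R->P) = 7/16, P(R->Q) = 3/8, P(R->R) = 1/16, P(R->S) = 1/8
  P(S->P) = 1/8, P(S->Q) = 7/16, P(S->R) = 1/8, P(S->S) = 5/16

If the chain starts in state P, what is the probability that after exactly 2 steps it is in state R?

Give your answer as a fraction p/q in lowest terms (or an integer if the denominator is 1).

Computing P^2 by repeated multiplication:
P^1 =
  P: [1/8, 3/4, 1/16, 1/16]
  Q: [5/16, 1/2, 1/16, 1/8]
  R: [7/16, 3/8, 1/16, 1/8]
  S: [1/8, 7/16, 1/8, 5/16]
P^2 =
  P: [73/256, 133/256, 17/256, 33/256]
  Q: [61/256, 9/16, 9/128, 33/256]
  R: [55/256, 19/32, 9/128, 31/256]
  S: [63/256, 127/256, 21/256, 45/256]

(P^2)[P -> R] = 17/256

Answer: 17/256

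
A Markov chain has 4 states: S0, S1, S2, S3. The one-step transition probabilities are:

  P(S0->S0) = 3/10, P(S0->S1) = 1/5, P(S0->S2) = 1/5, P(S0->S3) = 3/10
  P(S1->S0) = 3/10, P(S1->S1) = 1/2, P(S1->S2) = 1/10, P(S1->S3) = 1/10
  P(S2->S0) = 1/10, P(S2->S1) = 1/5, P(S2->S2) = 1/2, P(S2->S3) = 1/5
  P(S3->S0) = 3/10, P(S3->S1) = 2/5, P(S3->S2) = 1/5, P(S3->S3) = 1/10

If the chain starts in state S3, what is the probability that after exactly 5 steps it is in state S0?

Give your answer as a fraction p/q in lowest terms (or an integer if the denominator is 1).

Computing P^5 by repeated multiplication:
P^1 =
  S0: [3/10, 1/5, 1/5, 3/10]
  S1: [3/10, 1/2, 1/10, 1/10]
  S2: [1/10, 1/5, 1/2, 1/5]
  S3: [3/10, 2/5, 1/5, 1/10]
P^2 =
  S0: [13/50, 8/25, 6/25, 9/50]
  S1: [7/25, 37/100, 9/50, 17/100]
  S2: [1/5, 3/10, 33/100, 17/100]
  S3: [13/50, 17/50, 11/50, 9/50]
P^3 =
  S0: [63/250, 83/250, 6/25, 22/125]
  S1: [33/125, 69/200, 217/1000, 87/500]
  S2: [117/500, 81/250, 269/1000, 173/1000]
  S3: [32/125, 169/500, 29/125, 87/500]
P^4 =
  S0: [63/250, 837/2500, 597/2500, 109/625]
  S1: [1283/5000, 3383/10000, 1153/5000, 349/2000]
  S2: [1231/5000, 1659/5000, 2483/10000, 1737/10000]
  S3: [317/1250, 1681/5000, 1179/5000, 109/625]
P^5 =
  S0: [3153/12500, 8383/25000, 2977/12500, 4357/25000]
  S1: [6347/25000, 33639/100000, 4707/20000, 8719/50000]
  S2: [12517/50000, 8357/25000, 24131/100000, 17407/100000]
  S3: [6321/25000, 16787/50000, 741/3125, 1743/10000]

(P^5)[S3 -> S0] = 6321/25000

Answer: 6321/25000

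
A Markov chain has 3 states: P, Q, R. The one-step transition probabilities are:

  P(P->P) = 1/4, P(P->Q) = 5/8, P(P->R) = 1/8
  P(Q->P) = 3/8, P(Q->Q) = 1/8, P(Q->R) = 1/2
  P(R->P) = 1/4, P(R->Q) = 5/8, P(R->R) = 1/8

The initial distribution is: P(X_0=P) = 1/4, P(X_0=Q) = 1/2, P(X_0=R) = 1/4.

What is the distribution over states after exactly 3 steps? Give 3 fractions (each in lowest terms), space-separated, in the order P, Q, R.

Propagating the distribution step by step (d_{t+1} = d_t * P):
d_0 = (P=1/4, Q=1/2, R=1/4)
  d_1[P] = 1/4*1/4 + 1/2*3/8 + 1/4*1/4 = 5/16
  d_1[Q] = 1/4*5/8 + 1/2*1/8 + 1/4*5/8 = 3/8
  d_1[R] = 1/4*1/8 + 1/2*1/2 + 1/4*1/8 = 5/16
d_1 = (P=5/16, Q=3/8, R=5/16)
  d_2[P] = 5/16*1/4 + 3/8*3/8 + 5/16*1/4 = 19/64
  d_2[Q] = 5/16*5/8 + 3/8*1/8 + 5/16*5/8 = 7/16
  d_2[R] = 5/16*1/8 + 3/8*1/2 + 5/16*1/8 = 17/64
d_2 = (P=19/64, Q=7/16, R=17/64)
  d_3[P] = 19/64*1/4 + 7/16*3/8 + 17/64*1/4 = 39/128
  d_3[Q] = 19/64*5/8 + 7/16*1/8 + 17/64*5/8 = 13/32
  d_3[R] = 19/64*1/8 + 7/16*1/2 + 17/64*1/8 = 37/128
d_3 = (P=39/128, Q=13/32, R=37/128)

Answer: 39/128 13/32 37/128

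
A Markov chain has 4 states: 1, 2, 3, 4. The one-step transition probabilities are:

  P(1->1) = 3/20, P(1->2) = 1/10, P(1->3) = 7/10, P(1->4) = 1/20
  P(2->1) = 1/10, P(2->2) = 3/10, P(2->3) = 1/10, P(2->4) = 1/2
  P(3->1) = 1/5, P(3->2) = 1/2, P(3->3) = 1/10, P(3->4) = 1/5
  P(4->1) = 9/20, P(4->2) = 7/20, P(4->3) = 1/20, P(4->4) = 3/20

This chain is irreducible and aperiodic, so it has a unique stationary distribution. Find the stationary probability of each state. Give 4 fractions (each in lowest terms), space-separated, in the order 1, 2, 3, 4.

Answer: 206/937 878/2811 617/2811 698/2811

Derivation:
The stationary distribution satisfies pi = pi * P, i.e.:
  pi_1 = 3/20*pi_1 + 1/10*pi_2 + 1/5*pi_3 + 9/20*pi_4
  pi_2 = 1/10*pi_1 + 3/10*pi_2 + 1/2*pi_3 + 7/20*pi_4
  pi_3 = 7/10*pi_1 + 1/10*pi_2 + 1/10*pi_3 + 1/20*pi_4
  pi_4 = 1/20*pi_1 + 1/2*pi_2 + 1/5*pi_3 + 3/20*pi_4
with normalization: pi_1 + pi_2 + pi_3 + pi_4 = 1.

Using the first 3 balance equations plus normalization, the linear system A*pi = b is:
  [-17/20, 1/10, 1/5, 9/20] . pi = 0
  [1/10, -7/10, 1/2, 7/20] . pi = 0
  [7/10, 1/10, -9/10, 1/20] . pi = 0
  [1, 1, 1, 1] . pi = 1

Solving yields:
  pi_1 = 206/937
  pi_2 = 878/2811
  pi_3 = 617/2811
  pi_4 = 698/2811

Verification (pi * P):
  206/937*3/20 + 878/2811*1/10 + 617/2811*1/5 + 698/2811*9/20 = 206/937 = pi_1  (ok)
  206/937*1/10 + 878/2811*3/10 + 617/2811*1/2 + 698/2811*7/20 = 878/2811 = pi_2  (ok)
  206/937*7/10 + 878/2811*1/10 + 617/2811*1/10 + 698/2811*1/20 = 617/2811 = pi_3  (ok)
  206/937*1/20 + 878/2811*1/2 + 617/2811*1/5 + 698/2811*3/20 = 698/2811 = pi_4  (ok)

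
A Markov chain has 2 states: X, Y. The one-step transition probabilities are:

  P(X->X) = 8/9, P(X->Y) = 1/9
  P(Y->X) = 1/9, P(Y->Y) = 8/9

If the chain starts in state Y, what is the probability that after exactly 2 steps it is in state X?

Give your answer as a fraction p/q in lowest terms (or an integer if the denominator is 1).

Computing P^2 by repeated multiplication:
P^1 =
  X: [8/9, 1/9]
  Y: [1/9, 8/9]
P^2 =
  X: [65/81, 16/81]
  Y: [16/81, 65/81]

(P^2)[Y -> X] = 16/81

Answer: 16/81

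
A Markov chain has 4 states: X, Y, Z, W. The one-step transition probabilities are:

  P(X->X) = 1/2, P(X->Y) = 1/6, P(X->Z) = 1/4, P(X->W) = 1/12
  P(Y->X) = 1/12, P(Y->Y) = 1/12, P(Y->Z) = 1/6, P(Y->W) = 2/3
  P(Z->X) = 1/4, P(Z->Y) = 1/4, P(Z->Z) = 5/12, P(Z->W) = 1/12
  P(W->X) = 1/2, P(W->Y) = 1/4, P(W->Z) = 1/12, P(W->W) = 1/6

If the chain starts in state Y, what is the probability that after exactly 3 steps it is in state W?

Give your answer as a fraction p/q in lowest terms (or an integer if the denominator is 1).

Answer: 67/288

Derivation:
Computing P^3 by repeated multiplication:
P^1 =
  X: [1/2, 1/6, 1/4, 1/12]
  Y: [1/12, 1/12, 1/6, 2/3]
  Z: [1/4, 1/4, 5/12, 1/12]
  W: [1/2, 1/4, 1/12, 1/6]
P^2 =
  X: [53/144, 13/72, 19/72, 3/16]
  Y: [61/144, 11/48, 23/144, 3/16]
  Z: [7/24, 3/16, 41/144, 17/72]
  W: [3/8, 1/6, 31/144, 35/144]
P^3 =
  X: [155/432, 109/576, 107/432, 353/1728]
  Y: [35/96, 305/1728, 391/1728, 67/288]
  Z: [101/288, 7/36, 419/1728, 367/1728]
  W: [217/576, 55/288, 25/108, 347/1728]

(P^3)[Y -> W] = 67/288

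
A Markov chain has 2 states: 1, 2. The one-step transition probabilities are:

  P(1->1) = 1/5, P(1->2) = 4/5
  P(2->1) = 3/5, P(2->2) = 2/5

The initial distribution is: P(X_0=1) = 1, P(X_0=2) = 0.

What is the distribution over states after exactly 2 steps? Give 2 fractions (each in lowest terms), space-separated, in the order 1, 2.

Answer: 13/25 12/25

Derivation:
Propagating the distribution step by step (d_{t+1} = d_t * P):
d_0 = (1=1, 2=0)
  d_1[1] = 1*1/5 + 0*3/5 = 1/5
  d_1[2] = 1*4/5 + 0*2/5 = 4/5
d_1 = (1=1/5, 2=4/5)
  d_2[1] = 1/5*1/5 + 4/5*3/5 = 13/25
  d_2[2] = 1/5*4/5 + 4/5*2/5 = 12/25
d_2 = (1=13/25, 2=12/25)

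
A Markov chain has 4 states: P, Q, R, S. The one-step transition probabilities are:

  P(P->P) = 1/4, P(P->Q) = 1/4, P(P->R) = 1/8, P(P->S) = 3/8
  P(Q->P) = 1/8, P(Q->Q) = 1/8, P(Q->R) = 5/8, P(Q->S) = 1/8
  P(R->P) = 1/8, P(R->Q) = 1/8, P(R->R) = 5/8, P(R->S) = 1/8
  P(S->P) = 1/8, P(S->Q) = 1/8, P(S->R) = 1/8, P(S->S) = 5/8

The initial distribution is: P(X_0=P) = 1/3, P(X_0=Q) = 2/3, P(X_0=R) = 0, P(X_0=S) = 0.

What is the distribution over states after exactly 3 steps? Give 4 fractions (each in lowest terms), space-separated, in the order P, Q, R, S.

Propagating the distribution step by step (d_{t+1} = d_t * P):
d_0 = (P=1/3, Q=2/3, R=0, S=0)
  d_1[P] = 1/3*1/4 + 2/3*1/8 + 0*1/8 + 0*1/8 = 1/6
  d_1[Q] = 1/3*1/4 + 2/3*1/8 + 0*1/8 + 0*1/8 = 1/6
  d_1[R] = 1/3*1/8 + 2/3*5/8 + 0*5/8 + 0*1/8 = 11/24
  d_1[S] = 1/3*3/8 + 2/3*1/8 + 0*1/8 + 0*5/8 = 5/24
d_1 = (P=1/6, Q=1/6, R=11/24, S=5/24)
  d_2[P] = 1/6*1/4 + 1/6*1/8 + 11/24*1/8 + 5/24*1/8 = 7/48
  d_2[Q] = 1/6*1/4 + 1/6*1/8 + 11/24*1/8 + 5/24*1/8 = 7/48
  d_2[R] = 1/6*1/8 + 1/6*5/8 + 11/24*5/8 + 5/24*1/8 = 7/16
  d_2[S] = 1/6*3/8 + 1/6*1/8 + 11/24*1/8 + 5/24*5/8 = 13/48
d_2 = (P=7/48, Q=7/48, R=7/16, S=13/48)
  d_3[P] = 7/48*1/4 + 7/48*1/8 + 7/16*1/8 + 13/48*1/8 = 55/384
  d_3[Q] = 7/48*1/4 + 7/48*1/8 + 7/16*1/8 + 13/48*1/8 = 55/384
  d_3[R] = 7/48*1/8 + 7/48*5/8 + 7/16*5/8 + 13/48*1/8 = 5/12
  d_3[S] = 7/48*3/8 + 7/48*1/8 + 7/16*1/8 + 13/48*5/8 = 19/64
d_3 = (P=55/384, Q=55/384, R=5/12, S=19/64)

Answer: 55/384 55/384 5/12 19/64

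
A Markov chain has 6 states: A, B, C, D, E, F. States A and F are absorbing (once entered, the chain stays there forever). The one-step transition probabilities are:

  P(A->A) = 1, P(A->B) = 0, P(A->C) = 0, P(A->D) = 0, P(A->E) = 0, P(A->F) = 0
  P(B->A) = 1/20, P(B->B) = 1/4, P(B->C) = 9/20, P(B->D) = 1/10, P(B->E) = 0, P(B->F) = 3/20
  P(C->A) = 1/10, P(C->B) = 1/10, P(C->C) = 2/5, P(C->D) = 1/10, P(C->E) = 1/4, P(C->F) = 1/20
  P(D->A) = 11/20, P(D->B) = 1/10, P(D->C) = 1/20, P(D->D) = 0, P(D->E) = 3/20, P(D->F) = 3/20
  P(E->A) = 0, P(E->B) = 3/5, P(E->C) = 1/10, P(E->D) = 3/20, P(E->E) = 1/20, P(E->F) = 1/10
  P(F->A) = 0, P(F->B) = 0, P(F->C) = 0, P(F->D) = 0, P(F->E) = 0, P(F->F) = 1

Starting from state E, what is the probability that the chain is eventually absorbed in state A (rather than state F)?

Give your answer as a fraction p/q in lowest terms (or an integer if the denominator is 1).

Let a_i = P(absorbed in A | start in state i).
Boundary conditions: a_A = 1, a_F = 0.
For each transient state i, a_i = sum_j P(i->j) * a_j:
  a_B = 1/20*a_A + 1/4*a_B + 9/20*a_C + 1/10*a_D + 0*a_E + 3/20*a_F
  a_C = 1/10*a_A + 1/10*a_B + 2/5*a_C + 1/10*a_D + 1/4*a_E + 1/20*a_F
  a_D = 11/20*a_A + 1/10*a_B + 1/20*a_C + 0*a_D + 3/20*a_E + 3/20*a_F
  a_E = 0*a_A + 3/5*a_B + 1/10*a_C + 3/20*a_D + 1/20*a_E + 1/10*a_F

Substituting a_A = 1 and a_F = 0, rearrange to (I - Q) a = r where r[i] = P(i -> A):
  [3/4, -9/20, -1/10, 0] . (a_B, a_C, a_D, a_E) = 1/20
  [-1/10, 3/5, -1/10, -1/4] . (a_B, a_C, a_D, a_E) = 1/10
  [-1/10, -1/20, 1, -3/20] . (a_B, a_C, a_D, a_E) = 11/20
  [-3/5, -1/10, -3/20, 19/20] . (a_B, a_C, a_D, a_E) = 0

Solving yields:
  a_B = 1616/3213
  a_C = 1835/3213
  a_D = 752/1071
  a_E = 1570/3213

Starting state is E, so the absorption probability is a_E = 1570/3213.

Answer: 1570/3213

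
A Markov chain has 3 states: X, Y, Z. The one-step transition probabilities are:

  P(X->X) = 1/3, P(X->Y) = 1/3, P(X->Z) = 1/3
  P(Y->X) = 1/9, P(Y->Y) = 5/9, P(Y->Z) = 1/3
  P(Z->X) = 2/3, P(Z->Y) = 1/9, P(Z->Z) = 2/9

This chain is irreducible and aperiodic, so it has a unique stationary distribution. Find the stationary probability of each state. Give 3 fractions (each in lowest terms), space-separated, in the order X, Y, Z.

The stationary distribution satisfies pi = pi * P, i.e.:
  pi_X = 1/3*pi_X + 1/9*pi_Y + 2/3*pi_Z
  pi_Y = 1/3*pi_X + 5/9*pi_Y + 1/9*pi_Z
  pi_Z = 1/3*pi_X + 1/3*pi_Y + 2/9*pi_Z
with normalization: pi_X + pi_Y + pi_Z = 1.

Using the first 2 balance equations plus normalization, the linear system A*pi = b is:
  [-2/3, 1/9, 2/3] . pi = 0
  [1/3, -4/9, 1/9] . pi = 0
  [1, 1, 1] . pi = 1

Solving yields:
  pi_X = 5/14
  pi_Y = 12/35
  pi_Z = 3/10

Verification (pi * P):
  5/14*1/3 + 12/35*1/9 + 3/10*2/3 = 5/14 = pi_X  (ok)
  5/14*1/3 + 12/35*5/9 + 3/10*1/9 = 12/35 = pi_Y  (ok)
  5/14*1/3 + 12/35*1/3 + 3/10*2/9 = 3/10 = pi_Z  (ok)

Answer: 5/14 12/35 3/10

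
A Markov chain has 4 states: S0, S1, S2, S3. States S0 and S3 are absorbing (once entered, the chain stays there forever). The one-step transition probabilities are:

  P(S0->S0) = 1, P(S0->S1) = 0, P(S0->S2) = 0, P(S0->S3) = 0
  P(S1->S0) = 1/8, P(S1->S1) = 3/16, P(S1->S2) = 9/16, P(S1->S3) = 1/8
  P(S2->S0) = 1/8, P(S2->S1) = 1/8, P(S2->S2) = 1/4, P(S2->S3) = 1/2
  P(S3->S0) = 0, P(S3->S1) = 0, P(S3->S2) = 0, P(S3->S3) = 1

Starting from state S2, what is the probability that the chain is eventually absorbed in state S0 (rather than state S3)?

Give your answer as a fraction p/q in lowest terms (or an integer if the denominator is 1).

Answer: 5/23

Derivation:
Let a_i = P(absorbed in S0 | start in state i).
Boundary conditions: a_S0 = 1, a_S3 = 0.
For each transient state i, a_i = sum_j P(i->j) * a_j:
  a_S1 = 1/8*a_S0 + 3/16*a_S1 + 9/16*a_S2 + 1/8*a_S3
  a_S2 = 1/8*a_S0 + 1/8*a_S1 + 1/4*a_S2 + 1/2*a_S3

Substituting a_S0 = 1 and a_S3 = 0, rearrange to (I - Q) a = r where r[i] = P(i -> S0):
  [13/16, -9/16] . (a_S1, a_S2) = 1/8
  [-1/8, 3/4] . (a_S1, a_S2) = 1/8

Solving yields:
  a_S1 = 7/23
  a_S2 = 5/23

Starting state is S2, so the absorption probability is a_S2 = 5/23.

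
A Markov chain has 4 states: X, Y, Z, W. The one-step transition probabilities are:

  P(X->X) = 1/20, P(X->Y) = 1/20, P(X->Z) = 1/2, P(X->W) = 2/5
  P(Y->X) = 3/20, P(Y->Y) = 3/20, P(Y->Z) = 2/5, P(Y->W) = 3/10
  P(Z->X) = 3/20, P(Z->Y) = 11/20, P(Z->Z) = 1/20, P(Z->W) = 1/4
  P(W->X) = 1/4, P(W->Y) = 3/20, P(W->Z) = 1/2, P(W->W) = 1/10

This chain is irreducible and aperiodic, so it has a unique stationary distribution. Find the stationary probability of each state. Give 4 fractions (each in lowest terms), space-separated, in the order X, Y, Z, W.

Answer: 1129/7098 1879/7098 1159/3549 886/3549

Derivation:
The stationary distribution satisfies pi = pi * P, i.e.:
  pi_X = 1/20*pi_X + 3/20*pi_Y + 3/20*pi_Z + 1/4*pi_W
  pi_Y = 1/20*pi_X + 3/20*pi_Y + 11/20*pi_Z + 3/20*pi_W
  pi_Z = 1/2*pi_X + 2/5*pi_Y + 1/20*pi_Z + 1/2*pi_W
  pi_W = 2/5*pi_X + 3/10*pi_Y + 1/4*pi_Z + 1/10*pi_W
with normalization: pi_X + pi_Y + pi_Z + pi_W = 1.

Using the first 3 balance equations plus normalization, the linear system A*pi = b is:
  [-19/20, 3/20, 3/20, 1/4] . pi = 0
  [1/20, -17/20, 11/20, 3/20] . pi = 0
  [1/2, 2/5, -19/20, 1/2] . pi = 0
  [1, 1, 1, 1] . pi = 1

Solving yields:
  pi_X = 1129/7098
  pi_Y = 1879/7098
  pi_Z = 1159/3549
  pi_W = 886/3549

Verification (pi * P):
  1129/7098*1/20 + 1879/7098*3/20 + 1159/3549*3/20 + 886/3549*1/4 = 1129/7098 = pi_X  (ok)
  1129/7098*1/20 + 1879/7098*3/20 + 1159/3549*11/20 + 886/3549*3/20 = 1879/7098 = pi_Y  (ok)
  1129/7098*1/2 + 1879/7098*2/5 + 1159/3549*1/20 + 886/3549*1/2 = 1159/3549 = pi_Z  (ok)
  1129/7098*2/5 + 1879/7098*3/10 + 1159/3549*1/4 + 886/3549*1/10 = 886/3549 = pi_W  (ok)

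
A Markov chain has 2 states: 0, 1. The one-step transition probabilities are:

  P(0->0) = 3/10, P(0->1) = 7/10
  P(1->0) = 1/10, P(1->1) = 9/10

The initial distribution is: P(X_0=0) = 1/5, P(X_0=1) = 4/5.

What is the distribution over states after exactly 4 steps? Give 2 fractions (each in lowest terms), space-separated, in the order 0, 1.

Answer: 391/3125 2734/3125

Derivation:
Propagating the distribution step by step (d_{t+1} = d_t * P):
d_0 = (0=1/5, 1=4/5)
  d_1[0] = 1/5*3/10 + 4/5*1/10 = 7/50
  d_1[1] = 1/5*7/10 + 4/5*9/10 = 43/50
d_1 = (0=7/50, 1=43/50)
  d_2[0] = 7/50*3/10 + 43/50*1/10 = 16/125
  d_2[1] = 7/50*7/10 + 43/50*9/10 = 109/125
d_2 = (0=16/125, 1=109/125)
  d_3[0] = 16/125*3/10 + 109/125*1/10 = 157/1250
  d_3[1] = 16/125*7/10 + 109/125*9/10 = 1093/1250
d_3 = (0=157/1250, 1=1093/1250)
  d_4[0] = 157/1250*3/10 + 1093/1250*1/10 = 391/3125
  d_4[1] = 157/1250*7/10 + 1093/1250*9/10 = 2734/3125
d_4 = (0=391/3125, 1=2734/3125)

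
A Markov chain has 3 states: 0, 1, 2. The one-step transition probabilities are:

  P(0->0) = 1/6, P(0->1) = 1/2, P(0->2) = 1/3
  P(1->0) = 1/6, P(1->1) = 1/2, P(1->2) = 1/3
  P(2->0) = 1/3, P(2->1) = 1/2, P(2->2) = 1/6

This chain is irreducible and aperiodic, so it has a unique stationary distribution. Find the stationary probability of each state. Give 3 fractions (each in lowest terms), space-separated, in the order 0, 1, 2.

The stationary distribution satisfies pi = pi * P, i.e.:
  pi_0 = 1/6*pi_0 + 1/6*pi_1 + 1/3*pi_2
  pi_1 = 1/2*pi_0 + 1/2*pi_1 + 1/2*pi_2
  pi_2 = 1/3*pi_0 + 1/3*pi_1 + 1/6*pi_2
with normalization: pi_0 + pi_1 + pi_2 = 1.

Using the first 2 balance equations plus normalization, the linear system A*pi = b is:
  [-5/6, 1/6, 1/3] . pi = 0
  [1/2, -1/2, 1/2] . pi = 0
  [1, 1, 1] . pi = 1

Solving yields:
  pi_0 = 3/14
  pi_1 = 1/2
  pi_2 = 2/7

Verification (pi * P):
  3/14*1/6 + 1/2*1/6 + 2/7*1/3 = 3/14 = pi_0  (ok)
  3/14*1/2 + 1/2*1/2 + 2/7*1/2 = 1/2 = pi_1  (ok)
  3/14*1/3 + 1/2*1/3 + 2/7*1/6 = 2/7 = pi_2  (ok)

Answer: 3/14 1/2 2/7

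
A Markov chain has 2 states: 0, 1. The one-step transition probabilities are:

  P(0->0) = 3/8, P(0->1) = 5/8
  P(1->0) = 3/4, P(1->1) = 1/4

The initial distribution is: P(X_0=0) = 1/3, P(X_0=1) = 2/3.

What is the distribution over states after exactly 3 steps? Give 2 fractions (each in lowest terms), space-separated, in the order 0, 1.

Answer: 285/512 227/512

Derivation:
Propagating the distribution step by step (d_{t+1} = d_t * P):
d_0 = (0=1/3, 1=2/3)
  d_1[0] = 1/3*3/8 + 2/3*3/4 = 5/8
  d_1[1] = 1/3*5/8 + 2/3*1/4 = 3/8
d_1 = (0=5/8, 1=3/8)
  d_2[0] = 5/8*3/8 + 3/8*3/4 = 33/64
  d_2[1] = 5/8*5/8 + 3/8*1/4 = 31/64
d_2 = (0=33/64, 1=31/64)
  d_3[0] = 33/64*3/8 + 31/64*3/4 = 285/512
  d_3[1] = 33/64*5/8 + 31/64*1/4 = 227/512
d_3 = (0=285/512, 1=227/512)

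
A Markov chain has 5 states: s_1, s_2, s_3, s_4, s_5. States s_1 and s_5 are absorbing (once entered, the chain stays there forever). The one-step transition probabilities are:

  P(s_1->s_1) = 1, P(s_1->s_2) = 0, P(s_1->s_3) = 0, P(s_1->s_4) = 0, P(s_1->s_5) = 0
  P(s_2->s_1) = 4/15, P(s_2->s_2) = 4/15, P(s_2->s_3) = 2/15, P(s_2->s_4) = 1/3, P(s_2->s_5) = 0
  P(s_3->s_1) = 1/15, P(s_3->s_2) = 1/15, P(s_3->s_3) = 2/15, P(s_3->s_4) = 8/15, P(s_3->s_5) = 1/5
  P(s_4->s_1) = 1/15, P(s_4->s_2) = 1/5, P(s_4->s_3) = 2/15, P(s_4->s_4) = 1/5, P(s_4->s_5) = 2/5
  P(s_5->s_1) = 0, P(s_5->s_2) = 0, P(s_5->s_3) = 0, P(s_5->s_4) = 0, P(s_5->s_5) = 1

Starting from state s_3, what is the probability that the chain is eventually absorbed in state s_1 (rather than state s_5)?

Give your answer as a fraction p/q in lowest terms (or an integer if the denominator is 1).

Answer: 118/421

Derivation:
Let a_i = P(absorbed in s_1 | start in state i).
Boundary conditions: a_s_1 = 1, a_s_5 = 0.
For each transient state i, a_i = sum_j P(i->j) * a_j:
  a_s_2 = 4/15*a_s_1 + 4/15*a_s_2 + 2/15*a_s_3 + 1/3*a_s_4 + 0*a_s_5
  a_s_3 = 1/15*a_s_1 + 1/15*a_s_2 + 2/15*a_s_3 + 8/15*a_s_4 + 1/5*a_s_5
  a_s_4 = 1/15*a_s_1 + 1/5*a_s_2 + 2/15*a_s_3 + 1/5*a_s_4 + 2/5*a_s_5

Substituting a_s_1 = 1 and a_s_5 = 0, rearrange to (I - Q) a = r where r[i] = P(i -> s_1):
  [11/15, -2/15, -1/3] . (a_s_2, a_s_3, a_s_4) = 4/15
  [-1/15, 13/15, -8/15] . (a_s_2, a_s_3, a_s_4) = 1/15
  [-1/5, -2/15, 4/5] . (a_s_2, a_s_3, a_s_4) = 1/15

Solving yields:
  a_s_2 = 225/421
  a_s_3 = 118/421
  a_s_4 = 111/421

Starting state is s_3, so the absorption probability is a_s_3 = 118/421.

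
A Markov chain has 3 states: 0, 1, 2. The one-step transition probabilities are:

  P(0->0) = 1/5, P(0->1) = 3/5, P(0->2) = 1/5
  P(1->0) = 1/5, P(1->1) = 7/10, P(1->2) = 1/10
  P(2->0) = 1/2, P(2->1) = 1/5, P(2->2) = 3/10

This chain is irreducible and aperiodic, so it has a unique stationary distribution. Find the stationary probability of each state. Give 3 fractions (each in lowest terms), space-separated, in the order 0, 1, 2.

Answer: 19/77 46/77 12/77

Derivation:
The stationary distribution satisfies pi = pi * P, i.e.:
  pi_0 = 1/5*pi_0 + 1/5*pi_1 + 1/2*pi_2
  pi_1 = 3/5*pi_0 + 7/10*pi_1 + 1/5*pi_2
  pi_2 = 1/5*pi_0 + 1/10*pi_1 + 3/10*pi_2
with normalization: pi_0 + pi_1 + pi_2 = 1.

Using the first 2 balance equations plus normalization, the linear system A*pi = b is:
  [-4/5, 1/5, 1/2] . pi = 0
  [3/5, -3/10, 1/5] . pi = 0
  [1, 1, 1] . pi = 1

Solving yields:
  pi_0 = 19/77
  pi_1 = 46/77
  pi_2 = 12/77

Verification (pi * P):
  19/77*1/5 + 46/77*1/5 + 12/77*1/2 = 19/77 = pi_0  (ok)
  19/77*3/5 + 46/77*7/10 + 12/77*1/5 = 46/77 = pi_1  (ok)
  19/77*1/5 + 46/77*1/10 + 12/77*3/10 = 12/77 = pi_2  (ok)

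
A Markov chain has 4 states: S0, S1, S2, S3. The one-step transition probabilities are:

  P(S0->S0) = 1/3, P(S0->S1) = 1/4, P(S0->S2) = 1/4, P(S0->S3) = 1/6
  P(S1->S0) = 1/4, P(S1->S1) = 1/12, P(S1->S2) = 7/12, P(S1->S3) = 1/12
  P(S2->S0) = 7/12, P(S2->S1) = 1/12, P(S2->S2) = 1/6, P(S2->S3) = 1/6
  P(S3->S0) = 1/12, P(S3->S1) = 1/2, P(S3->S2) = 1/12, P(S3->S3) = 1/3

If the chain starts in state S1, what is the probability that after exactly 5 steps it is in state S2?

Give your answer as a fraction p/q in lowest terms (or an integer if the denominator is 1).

Answer: 66907/248832

Derivation:
Computing P^5 by repeated multiplication:
P^1 =
  S0: [1/3, 1/4, 1/4, 1/6]
  S1: [1/4, 1/12, 7/12, 1/12]
  S2: [7/12, 1/12, 1/6, 1/6]
  S3: [1/12, 1/2, 1/12, 1/3]
P^2 =
  S0: [1/3, 5/24, 41/144, 25/144]
  S1: [65/144, 23/144, 31/144, 25/144]
  S2: [47/144, 1/4, 17/72, 3/16]
  S3: [11/48, 17/72, 17/48, 13/72]
P^3 =
  S0: [11/32, 365/1728, 461/1728, 77/432]
  S1: [571/1728, 133/576, 443/1728, 35/192]
  S2: [187/576, 373/1728, 61/216, 17/96]
  S3: [617/1728, 85/432, 155/576, 17/96]
P^4 =
  S0: [3503/10368, 557/2592, 5567/20736, 3707/20736]
  S1: [2299/6912, 4445/20736, 5707/20736, 1229/6912]
  S2: [7085/20736, 365/1728, 697/2592, 3695/20736]
  S3: [7049/20736, 1123/5184, 5467/20736, 233/1296]
P^5 =
  S0: [21017/62208, 17761/82944, 67051/248832, 7405/41472]
  S1: [84559/248832, 5885/27648, 66907/248832, 44401/248832]
  S2: [28069/82944, 53381/248832, 3709/13824, 22241/124416]
  S3: [83669/248832, 26737/124416, 67253/248832, 3703/20736]

(P^5)[S1 -> S2] = 66907/248832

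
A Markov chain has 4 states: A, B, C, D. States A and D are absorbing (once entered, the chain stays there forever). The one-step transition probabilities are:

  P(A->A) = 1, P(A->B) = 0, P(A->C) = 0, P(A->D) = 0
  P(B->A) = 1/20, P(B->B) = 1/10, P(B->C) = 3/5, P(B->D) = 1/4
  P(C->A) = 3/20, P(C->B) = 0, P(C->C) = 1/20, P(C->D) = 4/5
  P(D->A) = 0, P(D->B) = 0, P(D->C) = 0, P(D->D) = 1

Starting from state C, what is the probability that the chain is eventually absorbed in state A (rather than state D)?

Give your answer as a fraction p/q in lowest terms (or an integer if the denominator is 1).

Let a_i = P(absorbed in A | start in state i).
Boundary conditions: a_A = 1, a_D = 0.
For each transient state i, a_i = sum_j P(i->j) * a_j:
  a_B = 1/20*a_A + 1/10*a_B + 3/5*a_C + 1/4*a_D
  a_C = 3/20*a_A + 0*a_B + 1/20*a_C + 4/5*a_D

Substituting a_A = 1 and a_D = 0, rearrange to (I - Q) a = r where r[i] = P(i -> A):
  [9/10, -3/5] . (a_B, a_C) = 1/20
  [0, 19/20] . (a_B, a_C) = 3/20

Solving yields:
  a_B = 55/342
  a_C = 3/19

Starting state is C, so the absorption probability is a_C = 3/19.

Answer: 3/19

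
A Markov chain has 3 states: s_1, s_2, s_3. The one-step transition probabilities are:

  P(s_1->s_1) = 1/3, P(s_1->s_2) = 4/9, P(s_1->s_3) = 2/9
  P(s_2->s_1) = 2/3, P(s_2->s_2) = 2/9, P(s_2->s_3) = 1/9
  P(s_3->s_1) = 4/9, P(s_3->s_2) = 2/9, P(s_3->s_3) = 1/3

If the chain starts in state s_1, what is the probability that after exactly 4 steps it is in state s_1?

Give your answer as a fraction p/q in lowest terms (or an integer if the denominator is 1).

Computing P^4 by repeated multiplication:
P^1 =
  s_1: [1/3, 4/9, 2/9]
  s_2: [2/3, 2/9, 1/9]
  s_3: [4/9, 2/9, 1/3]
P^2 =
  s_1: [41/81, 8/27, 16/81]
  s_2: [34/81, 10/27, 17/81]
  s_3: [4/9, 26/81, 19/81]
P^3 =
  s_1: [331/729, 244/729, 154/729]
  s_2: [350/729, 230/729, 149/729]
  s_3: [340/729, 26/81, 155/729]
P^4 =
  s_1: [3073/6561, 2120/6561, 152/729]
  s_2: [3026/6561, 2158/6561, 17/81]
  s_3: [3044/6561, 2138/6561, 1379/6561]

(P^4)[s_1 -> s_1] = 3073/6561

Answer: 3073/6561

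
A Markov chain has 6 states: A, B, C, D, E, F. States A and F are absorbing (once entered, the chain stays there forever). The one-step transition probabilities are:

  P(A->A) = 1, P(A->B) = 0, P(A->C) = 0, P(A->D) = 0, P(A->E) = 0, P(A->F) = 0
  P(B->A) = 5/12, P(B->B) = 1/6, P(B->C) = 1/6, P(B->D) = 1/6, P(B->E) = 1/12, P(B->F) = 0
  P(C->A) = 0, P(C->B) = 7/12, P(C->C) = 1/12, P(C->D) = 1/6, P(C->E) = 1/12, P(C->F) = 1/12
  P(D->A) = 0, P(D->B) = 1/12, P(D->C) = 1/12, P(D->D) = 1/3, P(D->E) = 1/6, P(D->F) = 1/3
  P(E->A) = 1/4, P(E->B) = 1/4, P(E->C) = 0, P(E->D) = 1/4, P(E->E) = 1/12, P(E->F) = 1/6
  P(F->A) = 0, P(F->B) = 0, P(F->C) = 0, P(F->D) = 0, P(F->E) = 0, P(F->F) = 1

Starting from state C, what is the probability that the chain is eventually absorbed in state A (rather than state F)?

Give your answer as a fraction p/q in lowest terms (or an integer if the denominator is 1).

Answer: 3787/6654

Derivation:
Let a_i = P(absorbed in A | start in state i).
Boundary conditions: a_A = 1, a_F = 0.
For each transient state i, a_i = sum_j P(i->j) * a_j:
  a_B = 5/12*a_A + 1/6*a_B + 1/6*a_C + 1/6*a_D + 1/12*a_E + 0*a_F
  a_C = 0*a_A + 7/12*a_B + 1/12*a_C + 1/6*a_D + 1/12*a_E + 1/12*a_F
  a_D = 0*a_A + 1/12*a_B + 1/12*a_C + 1/3*a_D + 1/6*a_E + 1/3*a_F
  a_E = 1/4*a_A + 1/4*a_B + 0*a_C + 1/4*a_D + 1/12*a_E + 1/6*a_F

Substituting a_A = 1 and a_F = 0, rearrange to (I - Q) a = r where r[i] = P(i -> A):
  [5/6, -1/6, -1/6, -1/12] . (a_B, a_C, a_D, a_E) = 5/12
  [-7/12, 11/12, -1/6, -1/12] . (a_B, a_C, a_D, a_E) = 0
  [-1/12, -1/12, 2/3, -1/6] . (a_B, a_C, a_D, a_E) = 0
  [-1/4, 0, -1/4, 11/12] . (a_B, a_C, a_D, a_E) = 1/4

Solving yields:
  a_B = 4853/6654
  a_C = 3787/6654
  a_D = 667/2218
  a_E = 614/1109

Starting state is C, so the absorption probability is a_C = 3787/6654.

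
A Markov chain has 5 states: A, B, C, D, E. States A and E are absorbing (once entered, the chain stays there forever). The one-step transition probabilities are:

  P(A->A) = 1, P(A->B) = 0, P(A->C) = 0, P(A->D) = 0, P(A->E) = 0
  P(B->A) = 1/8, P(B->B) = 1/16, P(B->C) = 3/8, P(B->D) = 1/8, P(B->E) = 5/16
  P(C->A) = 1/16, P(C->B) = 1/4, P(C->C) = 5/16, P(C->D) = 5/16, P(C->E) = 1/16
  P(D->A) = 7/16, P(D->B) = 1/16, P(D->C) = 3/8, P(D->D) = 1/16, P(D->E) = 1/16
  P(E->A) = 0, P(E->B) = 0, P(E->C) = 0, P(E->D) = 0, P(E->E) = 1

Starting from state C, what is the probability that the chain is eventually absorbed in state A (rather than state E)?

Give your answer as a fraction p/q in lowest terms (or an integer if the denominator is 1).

Answer: 934/1565

Derivation:
Let a_i = P(absorbed in A | start in state i).
Boundary conditions: a_A = 1, a_E = 0.
For each transient state i, a_i = sum_j P(i->j) * a_j:
  a_B = 1/8*a_A + 1/16*a_B + 3/8*a_C + 1/8*a_D + 5/16*a_E
  a_C = 1/16*a_A + 1/4*a_B + 5/16*a_C + 5/16*a_D + 1/16*a_E
  a_D = 7/16*a_A + 1/16*a_B + 3/8*a_C + 1/16*a_D + 1/16*a_E

Substituting a_A = 1 and a_E = 0, rearrange to (I - Q) a = r where r[i] = P(i -> A):
  [15/16, -3/8, -1/8] . (a_B, a_C, a_D) = 1/8
  [-1/4, 11/16, -5/16] . (a_B, a_C, a_D) = 1/16
  [-1/16, -3/8, 15/16] . (a_B, a_C, a_D) = 7/16

Solving yields:
  a_B = 736/1565
  a_C = 934/1565
  a_D = 1153/1565

Starting state is C, so the absorption probability is a_C = 934/1565.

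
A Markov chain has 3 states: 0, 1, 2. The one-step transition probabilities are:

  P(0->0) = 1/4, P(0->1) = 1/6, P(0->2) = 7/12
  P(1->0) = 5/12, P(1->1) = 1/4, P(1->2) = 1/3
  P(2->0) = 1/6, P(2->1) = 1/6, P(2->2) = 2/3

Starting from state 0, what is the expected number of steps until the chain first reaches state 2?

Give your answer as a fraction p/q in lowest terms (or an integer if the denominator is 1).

Answer: 132/71

Derivation:
Let h_i = expected steps to first reach 2 from state i.
Boundary: h_2 = 0.
First-step equations for the other states:
  h_0 = 1 + 1/4*h_0 + 1/6*h_1 + 7/12*h_2
  h_1 = 1 + 5/12*h_0 + 1/4*h_1 + 1/3*h_2

Substituting h_2 = 0 and rearranging gives the linear system (I - Q) h = 1:
  [3/4, -1/6] . (h_0, h_1) = 1
  [-5/12, 3/4] . (h_0, h_1) = 1

Solving yields:
  h_0 = 132/71
  h_1 = 168/71

Starting state is 0, so the expected hitting time is h_0 = 132/71.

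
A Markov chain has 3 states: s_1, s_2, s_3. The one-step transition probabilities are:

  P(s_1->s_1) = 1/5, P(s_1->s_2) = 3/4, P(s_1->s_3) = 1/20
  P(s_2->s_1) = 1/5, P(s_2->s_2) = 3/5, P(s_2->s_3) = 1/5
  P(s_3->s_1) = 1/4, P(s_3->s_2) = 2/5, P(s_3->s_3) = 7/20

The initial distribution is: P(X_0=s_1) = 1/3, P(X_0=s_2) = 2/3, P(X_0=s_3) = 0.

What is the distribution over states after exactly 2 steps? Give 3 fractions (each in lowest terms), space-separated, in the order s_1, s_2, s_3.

Propagating the distribution step by step (d_{t+1} = d_t * P):
d_0 = (s_1=1/3, s_2=2/3, s_3=0)
  d_1[s_1] = 1/3*1/5 + 2/3*1/5 + 0*1/4 = 1/5
  d_1[s_2] = 1/3*3/4 + 2/3*3/5 + 0*2/5 = 13/20
  d_1[s_3] = 1/3*1/20 + 2/3*1/5 + 0*7/20 = 3/20
d_1 = (s_1=1/5, s_2=13/20, s_3=3/20)
  d_2[s_1] = 1/5*1/5 + 13/20*1/5 + 3/20*1/4 = 83/400
  d_2[s_2] = 1/5*3/4 + 13/20*3/5 + 3/20*2/5 = 3/5
  d_2[s_3] = 1/5*1/20 + 13/20*1/5 + 3/20*7/20 = 77/400
d_2 = (s_1=83/400, s_2=3/5, s_3=77/400)

Answer: 83/400 3/5 77/400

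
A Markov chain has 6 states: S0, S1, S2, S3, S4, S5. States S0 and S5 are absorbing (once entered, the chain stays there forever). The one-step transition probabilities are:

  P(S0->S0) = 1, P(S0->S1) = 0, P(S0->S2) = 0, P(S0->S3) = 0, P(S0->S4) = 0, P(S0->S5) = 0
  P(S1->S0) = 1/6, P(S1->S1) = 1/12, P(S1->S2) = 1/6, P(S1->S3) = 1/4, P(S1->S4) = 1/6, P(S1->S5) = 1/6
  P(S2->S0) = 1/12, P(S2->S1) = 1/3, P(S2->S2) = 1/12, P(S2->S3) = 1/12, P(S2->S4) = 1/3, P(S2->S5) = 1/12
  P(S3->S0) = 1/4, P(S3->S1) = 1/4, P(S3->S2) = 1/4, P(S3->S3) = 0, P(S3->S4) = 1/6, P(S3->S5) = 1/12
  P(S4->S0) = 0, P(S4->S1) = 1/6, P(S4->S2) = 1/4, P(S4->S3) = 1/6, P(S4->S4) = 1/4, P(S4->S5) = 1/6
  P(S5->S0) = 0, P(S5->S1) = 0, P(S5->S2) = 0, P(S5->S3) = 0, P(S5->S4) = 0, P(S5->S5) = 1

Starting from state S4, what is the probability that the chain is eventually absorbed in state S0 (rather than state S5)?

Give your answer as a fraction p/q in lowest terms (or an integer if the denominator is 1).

Let a_i = P(absorbed in S0 | start in state i).
Boundary conditions: a_S0 = 1, a_S5 = 0.
For each transient state i, a_i = sum_j P(i->j) * a_j:
  a_S1 = 1/6*a_S0 + 1/12*a_S1 + 1/6*a_S2 + 1/4*a_S3 + 1/6*a_S4 + 1/6*a_S5
  a_S2 = 1/12*a_S0 + 1/3*a_S1 + 1/12*a_S2 + 1/12*a_S3 + 1/3*a_S4 + 1/12*a_S5
  a_S3 = 1/4*a_S0 + 1/4*a_S1 + 1/4*a_S2 + 0*a_S3 + 1/6*a_S4 + 1/12*a_S5
  a_S4 = 0*a_S0 + 1/6*a_S1 + 1/4*a_S2 + 1/6*a_S3 + 1/4*a_S4 + 1/6*a_S5

Substituting a_S0 = 1 and a_S5 = 0, rearrange to (I - Q) a = r where r[i] = P(i -> S0):
  [11/12, -1/6, -1/4, -1/6] . (a_S1, a_S2, a_S3, a_S4) = 1/6
  [-1/3, 11/12, -1/12, -1/3] . (a_S1, a_S2, a_S3, a_S4) = 1/12
  [-1/4, -1/4, 1, -1/6] . (a_S1, a_S2, a_S3, a_S4) = 1/4
  [-1/6, -1/4, -1/6, 3/4] . (a_S1, a_S2, a_S3, a_S4) = 0

Solving yields:
  a_S1 = 72/149
  a_S2 = 1559/3427
  a_S3 = 1878/3427
  a_S4 = 1305/3427

Starting state is S4, so the absorption probability is a_S4 = 1305/3427.

Answer: 1305/3427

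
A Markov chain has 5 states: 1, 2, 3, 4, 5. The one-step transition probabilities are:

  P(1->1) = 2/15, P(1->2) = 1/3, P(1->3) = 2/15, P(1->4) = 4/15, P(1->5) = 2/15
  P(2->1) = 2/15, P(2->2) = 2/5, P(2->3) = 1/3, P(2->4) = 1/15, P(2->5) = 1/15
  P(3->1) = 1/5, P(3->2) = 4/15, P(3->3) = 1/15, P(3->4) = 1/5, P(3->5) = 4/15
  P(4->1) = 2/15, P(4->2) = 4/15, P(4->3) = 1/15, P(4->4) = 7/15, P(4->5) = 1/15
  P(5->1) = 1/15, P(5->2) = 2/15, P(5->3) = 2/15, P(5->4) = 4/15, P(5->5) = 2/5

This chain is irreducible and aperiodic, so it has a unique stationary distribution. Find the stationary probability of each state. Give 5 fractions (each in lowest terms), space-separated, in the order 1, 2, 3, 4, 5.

Answer: 3883/29096 8523/29096 4787/29096 7169/29096 2367/14548

Derivation:
The stationary distribution satisfies pi = pi * P, i.e.:
  pi_1 = 2/15*pi_1 + 2/15*pi_2 + 1/5*pi_3 + 2/15*pi_4 + 1/15*pi_5
  pi_2 = 1/3*pi_1 + 2/5*pi_2 + 4/15*pi_3 + 4/15*pi_4 + 2/15*pi_5
  pi_3 = 2/15*pi_1 + 1/3*pi_2 + 1/15*pi_3 + 1/15*pi_4 + 2/15*pi_5
  pi_4 = 4/15*pi_1 + 1/15*pi_2 + 1/5*pi_3 + 7/15*pi_4 + 4/15*pi_5
  pi_5 = 2/15*pi_1 + 1/15*pi_2 + 4/15*pi_3 + 1/15*pi_4 + 2/5*pi_5
with normalization: pi_1 + pi_2 + pi_3 + pi_4 + pi_5 = 1.

Using the first 4 balance equations plus normalization, the linear system A*pi = b is:
  [-13/15, 2/15, 1/5, 2/15, 1/15] . pi = 0
  [1/3, -3/5, 4/15, 4/15, 2/15] . pi = 0
  [2/15, 1/3, -14/15, 1/15, 2/15] . pi = 0
  [4/15, 1/15, 1/5, -8/15, 4/15] . pi = 0
  [1, 1, 1, 1, 1] . pi = 1

Solving yields:
  pi_1 = 3883/29096
  pi_2 = 8523/29096
  pi_3 = 4787/29096
  pi_4 = 7169/29096
  pi_5 = 2367/14548

Verification (pi * P):
  3883/29096*2/15 + 8523/29096*2/15 + 4787/29096*1/5 + 7169/29096*2/15 + 2367/14548*1/15 = 3883/29096 = pi_1  (ok)
  3883/29096*1/3 + 8523/29096*2/5 + 4787/29096*4/15 + 7169/29096*4/15 + 2367/14548*2/15 = 8523/29096 = pi_2  (ok)
  3883/29096*2/15 + 8523/29096*1/3 + 4787/29096*1/15 + 7169/29096*1/15 + 2367/14548*2/15 = 4787/29096 = pi_3  (ok)
  3883/29096*4/15 + 8523/29096*1/15 + 4787/29096*1/5 + 7169/29096*7/15 + 2367/14548*4/15 = 7169/29096 = pi_4  (ok)
  3883/29096*2/15 + 8523/29096*1/15 + 4787/29096*4/15 + 7169/29096*1/15 + 2367/14548*2/5 = 2367/14548 = pi_5  (ok)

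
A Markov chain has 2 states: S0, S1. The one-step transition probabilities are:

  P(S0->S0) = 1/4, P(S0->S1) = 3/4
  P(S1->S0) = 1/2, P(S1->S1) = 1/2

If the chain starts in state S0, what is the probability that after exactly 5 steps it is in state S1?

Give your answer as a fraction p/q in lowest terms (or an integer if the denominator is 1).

Answer: 615/1024

Derivation:
Computing P^5 by repeated multiplication:
P^1 =
  S0: [1/4, 3/4]
  S1: [1/2, 1/2]
P^2 =
  S0: [7/16, 9/16]
  S1: [3/8, 5/8]
P^3 =
  S0: [25/64, 39/64]
  S1: [13/32, 19/32]
P^4 =
  S0: [103/256, 153/256]
  S1: [51/128, 77/128]
P^5 =
  S0: [409/1024, 615/1024]
  S1: [205/512, 307/512]

(P^5)[S0 -> S1] = 615/1024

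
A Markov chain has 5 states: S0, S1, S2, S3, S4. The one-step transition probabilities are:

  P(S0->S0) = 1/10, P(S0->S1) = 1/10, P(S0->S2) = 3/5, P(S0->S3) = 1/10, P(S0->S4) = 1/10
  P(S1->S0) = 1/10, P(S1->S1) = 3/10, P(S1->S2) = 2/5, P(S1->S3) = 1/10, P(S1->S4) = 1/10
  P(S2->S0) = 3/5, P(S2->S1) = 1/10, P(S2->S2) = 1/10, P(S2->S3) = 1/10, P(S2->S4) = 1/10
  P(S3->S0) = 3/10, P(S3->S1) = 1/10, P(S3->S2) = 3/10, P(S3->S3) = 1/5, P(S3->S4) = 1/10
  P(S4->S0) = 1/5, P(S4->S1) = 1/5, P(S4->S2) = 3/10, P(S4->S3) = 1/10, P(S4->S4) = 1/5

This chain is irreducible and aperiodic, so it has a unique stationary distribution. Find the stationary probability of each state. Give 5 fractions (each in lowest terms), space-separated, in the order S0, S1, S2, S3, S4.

The stationary distribution satisfies pi = pi * P, i.e.:
  pi_S0 = 1/10*pi_S0 + 1/10*pi_S1 + 3/5*pi_S2 + 3/10*pi_S3 + 1/5*pi_S4
  pi_S1 = 1/10*pi_S0 + 3/10*pi_S1 + 1/10*pi_S2 + 1/10*pi_S3 + 1/5*pi_S4
  pi_S2 = 3/5*pi_S0 + 2/5*pi_S1 + 1/10*pi_S2 + 3/10*pi_S3 + 3/10*pi_S4
  pi_S3 = 1/10*pi_S0 + 1/10*pi_S1 + 1/10*pi_S2 + 1/5*pi_S3 + 1/10*pi_S4
  pi_S4 = 1/10*pi_S0 + 1/10*pi_S1 + 1/10*pi_S2 + 1/10*pi_S3 + 1/5*pi_S4
with normalization: pi_S0 + pi_S1 + pi_S2 + pi_S3 + pi_S4 = 1.

Using the first 4 balance equations plus normalization, the linear system A*pi = b is:
  [-9/10, 1/10, 3/5, 3/10, 1/5] . pi = 0
  [1/10, -7/10, 1/10, 1/10, 1/5] . pi = 0
  [3/5, 2/5, -9/10, 3/10, 3/10] . pi = 0
  [1/10, 1/10, 1/10, -4/5, 1/10] . pi = 0
  [1, 1, 1, 1, 1] . pi = 1

Solving yields:
  pi_S0 = 163/540
  pi_S1 = 5/36
  pi_S2 = 91/270
  pi_S3 = 1/9
  pi_S4 = 1/9

Verification (pi * P):
  163/540*1/10 + 5/36*1/10 + 91/270*3/5 + 1/9*3/10 + 1/9*1/5 = 163/540 = pi_S0  (ok)
  163/540*1/10 + 5/36*3/10 + 91/270*1/10 + 1/9*1/10 + 1/9*1/5 = 5/36 = pi_S1  (ok)
  163/540*3/5 + 5/36*2/5 + 91/270*1/10 + 1/9*3/10 + 1/9*3/10 = 91/270 = pi_S2  (ok)
  163/540*1/10 + 5/36*1/10 + 91/270*1/10 + 1/9*1/5 + 1/9*1/10 = 1/9 = pi_S3  (ok)
  163/540*1/10 + 5/36*1/10 + 91/270*1/10 + 1/9*1/10 + 1/9*1/5 = 1/9 = pi_S4  (ok)

Answer: 163/540 5/36 91/270 1/9 1/9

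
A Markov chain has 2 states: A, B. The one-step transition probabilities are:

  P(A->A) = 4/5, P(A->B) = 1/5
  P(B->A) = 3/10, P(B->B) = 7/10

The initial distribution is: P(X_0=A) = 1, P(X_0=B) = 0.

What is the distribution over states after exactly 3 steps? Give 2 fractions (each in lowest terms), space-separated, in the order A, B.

Propagating the distribution step by step (d_{t+1} = d_t * P):
d_0 = (A=1, B=0)
  d_1[A] = 1*4/5 + 0*3/10 = 4/5
  d_1[B] = 1*1/5 + 0*7/10 = 1/5
d_1 = (A=4/5, B=1/5)
  d_2[A] = 4/5*4/5 + 1/5*3/10 = 7/10
  d_2[B] = 4/5*1/5 + 1/5*7/10 = 3/10
d_2 = (A=7/10, B=3/10)
  d_3[A] = 7/10*4/5 + 3/10*3/10 = 13/20
  d_3[B] = 7/10*1/5 + 3/10*7/10 = 7/20
d_3 = (A=13/20, B=7/20)

Answer: 13/20 7/20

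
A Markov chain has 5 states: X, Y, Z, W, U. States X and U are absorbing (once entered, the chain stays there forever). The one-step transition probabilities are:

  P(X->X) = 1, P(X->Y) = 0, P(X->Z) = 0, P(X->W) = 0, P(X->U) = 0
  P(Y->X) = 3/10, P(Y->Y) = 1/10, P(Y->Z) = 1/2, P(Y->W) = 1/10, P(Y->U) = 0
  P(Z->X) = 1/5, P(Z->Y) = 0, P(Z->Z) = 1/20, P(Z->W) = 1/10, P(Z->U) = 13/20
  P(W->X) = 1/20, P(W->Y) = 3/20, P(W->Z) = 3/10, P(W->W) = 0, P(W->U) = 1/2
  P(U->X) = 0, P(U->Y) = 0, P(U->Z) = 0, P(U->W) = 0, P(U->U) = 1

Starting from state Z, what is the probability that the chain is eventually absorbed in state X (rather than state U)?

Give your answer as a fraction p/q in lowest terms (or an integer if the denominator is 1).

Let a_i = P(absorbed in X | start in state i).
Boundary conditions: a_X = 1, a_U = 0.
For each transient state i, a_i = sum_j P(i->j) * a_j:
  a_Y = 3/10*a_X + 1/10*a_Y + 1/2*a_Z + 1/10*a_W + 0*a_U
  a_Z = 1/5*a_X + 0*a_Y + 1/20*a_Z + 1/10*a_W + 13/20*a_U
  a_W = 1/20*a_X + 3/20*a_Y + 3/10*a_Z + 0*a_W + 1/2*a_U

Substituting a_X = 1 and a_U = 0, rearrange to (I - Q) a = r where r[i] = P(i -> X):
  [9/10, -1/2, -1/10] . (a_Y, a_Z, a_W) = 3/10
  [0, 19/20, -1/10] . (a_Y, a_Z, a_W) = 1/5
  [-3/20, -3/10, 1] . (a_Y, a_Z, a_W) = 1/20

Solving yields:
  a_Y = 519/1075
  a_Z = 248/1075
  a_W = 206/1075

Starting state is Z, so the absorption probability is a_Z = 248/1075.

Answer: 248/1075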